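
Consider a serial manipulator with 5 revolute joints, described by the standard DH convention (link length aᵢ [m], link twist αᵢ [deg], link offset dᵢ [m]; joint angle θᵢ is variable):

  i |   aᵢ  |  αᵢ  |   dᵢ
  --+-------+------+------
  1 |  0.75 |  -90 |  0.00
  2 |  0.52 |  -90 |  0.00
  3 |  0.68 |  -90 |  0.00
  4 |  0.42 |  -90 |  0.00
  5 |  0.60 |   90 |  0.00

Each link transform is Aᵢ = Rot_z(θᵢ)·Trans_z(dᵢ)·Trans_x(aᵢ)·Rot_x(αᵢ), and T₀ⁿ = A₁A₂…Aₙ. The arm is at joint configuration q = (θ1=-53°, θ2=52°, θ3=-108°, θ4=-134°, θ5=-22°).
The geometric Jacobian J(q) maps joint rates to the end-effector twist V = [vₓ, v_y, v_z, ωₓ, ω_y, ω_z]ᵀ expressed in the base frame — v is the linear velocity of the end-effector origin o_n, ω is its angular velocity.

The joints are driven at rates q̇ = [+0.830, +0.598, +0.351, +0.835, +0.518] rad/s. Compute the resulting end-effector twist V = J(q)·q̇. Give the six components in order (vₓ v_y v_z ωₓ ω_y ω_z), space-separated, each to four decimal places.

o_n = [0.4468, -0.4747, -1.0102]
J₁: ẑ×o_n = [0.4747, 0.4468, -0.0000], ω = ẑ
J2: z=[0.7986, 0.6018, 0.0000] o=[0.4514, -0.5990, 0.0000] → [-0.6079, 0.8067, 0.1020, 0.7986, 0.6018, 0.0000]
J3: z=[-0.4742, 0.6293, -0.6157] o=[0.6440, -0.8547, -0.4098] → [-0.1439, -0.1633, -0.0561, -0.4742, 0.6293, -0.6157]
J4: z=[0.5992, -0.2817, -0.7494] o=[1.0827, -0.3621, -0.2442] → [0.1314, 0.9355, -0.2465, 0.5992, -0.2817, -0.7494]
J5: z=[0.1346, 0.9582, -0.2525] o=[0.7512, -0.3833, -0.5012] → [-0.5107, 0.1454, 0.2794, 0.1346, 0.9582, -0.2525]
V = J·q̇ = [-0.1749, 1.6524, -0.0198, 0.8811, 0.8419, -0.1427]

-0.1749 1.6524 -0.0198 0.8811 0.8419 -0.1427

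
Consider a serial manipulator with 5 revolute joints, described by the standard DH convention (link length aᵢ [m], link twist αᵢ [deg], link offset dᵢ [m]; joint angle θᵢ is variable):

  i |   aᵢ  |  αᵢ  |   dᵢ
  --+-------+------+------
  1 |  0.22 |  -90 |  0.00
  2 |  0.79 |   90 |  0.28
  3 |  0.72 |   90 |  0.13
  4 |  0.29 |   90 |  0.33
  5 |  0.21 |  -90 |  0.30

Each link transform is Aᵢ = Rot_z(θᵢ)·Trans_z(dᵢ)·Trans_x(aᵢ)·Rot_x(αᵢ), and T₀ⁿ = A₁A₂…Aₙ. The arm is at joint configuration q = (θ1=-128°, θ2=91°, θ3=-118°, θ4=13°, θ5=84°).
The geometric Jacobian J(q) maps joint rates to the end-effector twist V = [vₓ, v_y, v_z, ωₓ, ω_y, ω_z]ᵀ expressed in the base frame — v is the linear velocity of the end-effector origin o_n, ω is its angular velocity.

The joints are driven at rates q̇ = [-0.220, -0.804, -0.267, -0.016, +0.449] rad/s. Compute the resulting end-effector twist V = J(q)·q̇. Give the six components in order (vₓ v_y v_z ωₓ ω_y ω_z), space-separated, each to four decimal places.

0.4270 0.0213 0.0831 -0.2764 1.1091 -0.1744

o_n = [-0.4203, 0.1617, 0.1998]
J₁: ẑ×o_n = [-0.1617, -0.4203, 0.0000], ω = ẑ
J2: z=[0.7880, -0.6157, 0.0000] o=[-0.1354, -0.1734, 0.0000] → [-0.1230, -0.1574, 0.0887, 0.7880, -0.6157, 0.0000]
J3: z=[-0.6156, -0.7879, -0.0175] o=[0.0937, -0.3349, -0.7899] → [-0.7711, 0.6182, -0.7106, -0.6156, -0.7879, -0.0175]
J4: z=[0.3605, -0.3012, 0.8828] o=[-0.4909, -0.0506, -0.4542] → [-0.3843, -0.1733, 0.0978, 0.3605, -0.3012, 0.8828]
J5: z=[0.4421, 0.8885, 0.1226] o=[-0.6102, -0.0496, -0.0314] → [0.1794, -0.0789, -0.0753, 0.4421, 0.8885, 0.1226]
V = J·q̇ = [0.4270, 0.0213, 0.0831, -0.2764, 1.1091, -0.1744]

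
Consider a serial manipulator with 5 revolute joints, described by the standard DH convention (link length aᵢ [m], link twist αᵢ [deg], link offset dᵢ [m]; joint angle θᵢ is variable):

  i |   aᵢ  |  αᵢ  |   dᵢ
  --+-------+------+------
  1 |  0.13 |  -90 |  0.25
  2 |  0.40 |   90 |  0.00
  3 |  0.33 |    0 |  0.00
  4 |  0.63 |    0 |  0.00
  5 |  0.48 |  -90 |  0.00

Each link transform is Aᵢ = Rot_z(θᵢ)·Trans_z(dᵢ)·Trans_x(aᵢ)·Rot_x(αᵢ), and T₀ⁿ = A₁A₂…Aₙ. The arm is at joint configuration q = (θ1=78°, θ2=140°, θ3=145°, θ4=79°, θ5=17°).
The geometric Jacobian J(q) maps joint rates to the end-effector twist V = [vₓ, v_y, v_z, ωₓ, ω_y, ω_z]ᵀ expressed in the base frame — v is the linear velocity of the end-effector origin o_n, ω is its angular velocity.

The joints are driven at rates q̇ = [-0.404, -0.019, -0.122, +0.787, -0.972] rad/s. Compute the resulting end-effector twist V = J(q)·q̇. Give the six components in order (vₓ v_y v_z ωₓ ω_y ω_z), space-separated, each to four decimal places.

o_n = [0.7692, 0.4050, 0.6075]
J₁: ẑ×o_n = [-0.4050, 0.7692, 0.0000], ω = ẑ
J2: z=[-0.9781, 0.2079, 0.0000] o=[0.0270, 0.1272, 0.2500] → [0.0743, 0.3497, -0.4261, -0.9781, 0.2079, 0.0000]
J3: z=[0.1336, 0.6287, -0.7660] o=[-0.0367, -0.1726, -0.0071] → [0.8289, -0.6995, -0.4295, 0.1336, 0.6287, -0.7660]
J4: z=[0.1336, 0.6287, -0.7660] o=[-0.1788, 0.0693, 0.1666] → [0.5343, -0.7851, -0.5512, 0.1336, 0.6287, -0.7660]
J5: z=[0.1336, 0.6287, -0.7660] o=[0.3215, 0.3179, 0.4579] → [0.1608, -0.3630, -0.2699, 0.1336, 0.6287, -0.7660]
V = J·q̇ = [0.3254, -0.4971, -0.1110, -0.0224, -0.1970, -0.1688]

0.3254 -0.4971 -0.1110 -0.0224 -0.1970 -0.1688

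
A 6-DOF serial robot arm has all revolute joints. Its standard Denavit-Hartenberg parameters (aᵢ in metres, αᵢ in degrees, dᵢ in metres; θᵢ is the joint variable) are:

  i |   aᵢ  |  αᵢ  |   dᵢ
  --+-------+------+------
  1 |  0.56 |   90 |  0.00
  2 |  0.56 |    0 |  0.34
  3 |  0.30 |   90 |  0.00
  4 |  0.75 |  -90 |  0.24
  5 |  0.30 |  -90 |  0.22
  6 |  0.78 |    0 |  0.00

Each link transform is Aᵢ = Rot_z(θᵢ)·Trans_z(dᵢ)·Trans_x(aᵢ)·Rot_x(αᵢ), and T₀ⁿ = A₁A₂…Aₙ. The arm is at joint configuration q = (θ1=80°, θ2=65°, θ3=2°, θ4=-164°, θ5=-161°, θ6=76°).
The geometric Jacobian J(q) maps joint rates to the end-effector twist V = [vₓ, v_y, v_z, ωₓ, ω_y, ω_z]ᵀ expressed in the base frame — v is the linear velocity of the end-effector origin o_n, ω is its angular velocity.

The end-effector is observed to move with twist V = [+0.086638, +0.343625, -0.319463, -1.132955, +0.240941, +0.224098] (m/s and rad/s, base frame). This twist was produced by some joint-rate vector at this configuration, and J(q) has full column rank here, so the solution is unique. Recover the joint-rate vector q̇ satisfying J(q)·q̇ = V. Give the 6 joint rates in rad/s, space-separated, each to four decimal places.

o_n = [0.9585, 0.9635, 0.2368]
J₁: ẑ×o_n = [-0.9635, 0.9585, 0.0000], ω = ẑ
J2: z=[0.9848, -0.1736, 0.0000] o=[0.0972, 0.5515, 0.0000] → [-0.0411, -0.2332, 0.5553, 0.9848, -0.1736, 0.0000]
J3: z=[0.9848, -0.1736, 0.0000] o=[0.4732, 0.7255, 0.5075] → [0.0470, 0.2667, 0.3186, 0.9848, -0.1736, 0.0000]
J4: z=[0.1598, 0.9065, -0.3907] o=[0.4935, 0.8410, 0.7837] → [-0.4479, -0.0943, -0.4020, 0.1598, 0.9065, -0.3907]
J5: z=[-0.9280, 0.2730, 0.2537] o=[0.2794, 0.8170, 0.0263] → [0.0203, 0.3676, -0.3213, -0.9280, 0.2730, 0.2537]
J6: z=[0.0415, 0.7523, -0.6575] o=[0.1863, 1.0569, 0.2949] → [-0.1052, -0.5053, -0.5848, 0.0415, 0.7523, -0.6575]
q̇ = J⁺·V = [-0.1430, -0.1880, -0.1670, 0.2390, 0.8690, -0.3650]

-0.1430 -0.1880 -0.1670 0.2390 0.8690 -0.3650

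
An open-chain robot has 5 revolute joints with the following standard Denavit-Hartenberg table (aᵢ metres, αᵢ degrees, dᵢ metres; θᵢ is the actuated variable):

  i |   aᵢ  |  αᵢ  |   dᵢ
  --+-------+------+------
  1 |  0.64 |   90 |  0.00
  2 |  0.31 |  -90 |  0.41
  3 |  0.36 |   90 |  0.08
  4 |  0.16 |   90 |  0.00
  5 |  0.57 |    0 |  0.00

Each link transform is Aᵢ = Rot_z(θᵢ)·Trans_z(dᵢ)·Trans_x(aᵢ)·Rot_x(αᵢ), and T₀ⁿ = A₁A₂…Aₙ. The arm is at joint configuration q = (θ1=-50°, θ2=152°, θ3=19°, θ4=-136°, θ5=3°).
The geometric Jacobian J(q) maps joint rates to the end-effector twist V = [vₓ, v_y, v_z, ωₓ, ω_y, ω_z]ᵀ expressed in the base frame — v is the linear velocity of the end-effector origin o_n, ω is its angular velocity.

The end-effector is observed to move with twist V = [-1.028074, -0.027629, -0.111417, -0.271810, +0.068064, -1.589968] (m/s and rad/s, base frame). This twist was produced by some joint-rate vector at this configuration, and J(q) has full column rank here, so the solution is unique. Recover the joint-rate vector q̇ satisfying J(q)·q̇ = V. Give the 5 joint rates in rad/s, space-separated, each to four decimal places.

o_n = [0.0702, -0.8488, 0.4537]
J₁: ẑ×o_n = [0.8488, 0.0702, -0.0000], ω = ẑ
J2: z=[-0.7660, -0.6428, 0.0000] o=[0.4114, -0.4903, 0.0000] → [-0.2916, 0.3475, 0.0553, -0.7660, -0.6428, 0.0000]
J3: z=[-0.3018, 0.3596, -0.8829] o=[-0.0786, -0.5441, 0.1455] → [-0.1582, -0.0385, 0.0384, -0.3018, 0.3596, -0.8829]
J4: z=[-0.9091, -0.3876, 0.1528] o=[-0.2062, -0.2098, 0.2347] → [0.0128, 0.2413, 0.6880, -0.9091, -0.3876, 0.1528]
J5: z=[-0.0176, -0.3309, -0.9435] o=[-0.1396, -0.3475, 0.2817] → [-0.5299, -0.1949, 0.0782, -0.0176, -0.3309, -0.9435]
q̇ = J⁺·V = [-0.9220, 0.3740, 0.6560, -0.2350, 0.0560]

-0.9220 0.3740 0.6560 -0.2350 0.0560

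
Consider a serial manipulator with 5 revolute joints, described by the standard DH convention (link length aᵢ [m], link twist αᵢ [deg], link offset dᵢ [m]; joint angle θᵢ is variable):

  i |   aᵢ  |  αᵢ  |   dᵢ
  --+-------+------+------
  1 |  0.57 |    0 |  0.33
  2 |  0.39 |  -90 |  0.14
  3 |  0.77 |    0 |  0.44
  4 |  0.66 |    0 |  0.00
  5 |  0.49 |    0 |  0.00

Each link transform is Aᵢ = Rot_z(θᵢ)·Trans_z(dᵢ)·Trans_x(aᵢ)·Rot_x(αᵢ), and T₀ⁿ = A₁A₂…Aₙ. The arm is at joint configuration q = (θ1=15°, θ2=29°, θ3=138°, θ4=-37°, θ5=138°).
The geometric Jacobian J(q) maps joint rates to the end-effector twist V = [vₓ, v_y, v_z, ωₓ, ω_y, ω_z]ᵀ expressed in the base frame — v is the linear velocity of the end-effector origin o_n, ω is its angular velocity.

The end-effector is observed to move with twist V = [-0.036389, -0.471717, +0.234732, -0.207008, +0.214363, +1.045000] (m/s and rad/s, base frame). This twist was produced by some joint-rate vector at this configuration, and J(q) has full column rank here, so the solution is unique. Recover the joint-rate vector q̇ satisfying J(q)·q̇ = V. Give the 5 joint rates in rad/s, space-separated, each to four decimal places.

0.5450 0.5000 0.2680 -0.2190 0.2490

o_n = [-0.1583, 0.0747, -0.2731]
J₁: ẑ×o_n = [-0.0747, -0.1583, 0.0000], ω = ẑ
J2: z=[0.0000, 0.0000, 1.0000] o=[0.5506, 0.1475, 0.3300] → [0.0729, -0.7089, 0.0000, 0.0000, 0.0000, 1.0000]
J3: z=[-0.6947, 0.7193, 0.0000] o=[0.8311, 0.4184, 0.4700] → [-0.5345, -0.5162, 0.9505, -0.6947, 0.7193, 0.0000]
J4: z=[-0.6947, 0.7193, 0.0000] o=[0.1138, 0.3375, -0.0452] → [-0.1639, -0.1583, 0.3783, -0.6947, 0.7193, 0.0000]
J5: z=[-0.6947, 0.7193, 0.0000] o=[0.0233, 0.2500, -0.6931] → [0.3021, 0.2918, 0.2524, -0.6947, 0.7193, 0.0000]
q̇ = J⁺·V = [0.5450, 0.5000, 0.2680, -0.2190, 0.2490]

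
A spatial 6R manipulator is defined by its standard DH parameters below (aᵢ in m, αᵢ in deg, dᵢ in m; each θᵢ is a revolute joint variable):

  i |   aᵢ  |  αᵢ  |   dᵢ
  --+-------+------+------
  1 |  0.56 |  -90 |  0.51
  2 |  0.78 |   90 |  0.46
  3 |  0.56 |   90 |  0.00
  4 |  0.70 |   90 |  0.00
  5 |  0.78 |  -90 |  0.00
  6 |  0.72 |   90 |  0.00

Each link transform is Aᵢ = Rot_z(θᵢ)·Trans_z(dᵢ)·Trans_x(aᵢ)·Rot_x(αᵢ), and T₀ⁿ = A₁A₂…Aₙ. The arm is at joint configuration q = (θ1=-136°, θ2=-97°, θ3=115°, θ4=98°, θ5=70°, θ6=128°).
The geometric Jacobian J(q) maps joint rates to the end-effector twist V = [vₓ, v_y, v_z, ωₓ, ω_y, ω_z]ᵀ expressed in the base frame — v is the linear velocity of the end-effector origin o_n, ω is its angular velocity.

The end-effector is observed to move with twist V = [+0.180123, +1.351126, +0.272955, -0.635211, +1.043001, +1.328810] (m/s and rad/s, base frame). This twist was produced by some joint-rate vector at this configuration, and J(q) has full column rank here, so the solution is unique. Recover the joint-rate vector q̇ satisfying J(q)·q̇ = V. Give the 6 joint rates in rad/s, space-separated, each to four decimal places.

0.9690 -0.3270 -0.4250 0.2690 -0.8490 -0.8220

o_n = [0.5548, -0.1444, 1.5284]
J₁: ẑ×o_n = [0.1444, 0.5548, -0.0000], ω = ẑ
J2: z=[0.6947, -0.7193, 0.0000] o=[-0.4028, -0.3890, 0.5100] → [-0.7326, -0.7075, 0.8588, 0.6947, -0.7193, 0.0000]
J3: z=[0.7140, 0.6895, -0.1219] o=[-0.0149, -0.6539, 1.2842] → [0.2305, -0.2438, -0.0290, 0.7140, 0.6895, -0.1219]
J4: z=[0.3730, -0.2273, 0.8996] o=[0.3169, -1.0390, 1.0493] → [-0.9137, 0.0352, 0.3878, 0.3730, -0.2273, 0.8996]
J5: z=[0.6861, -0.5851, -0.4323] o=[0.7541, -0.4941, 1.0057] → [-0.1547, -0.2725, 0.1233, 0.6861, -0.5851, -0.4323]
J6: z=[-0.4593, -0.8093, 0.3662] o=[1.1941, -0.4530, 1.6484] → [-0.0159, -0.2892, -0.6592, -0.4593, -0.8093, 0.3662]
q̇ = J⁺·V = [0.9690, -0.3270, -0.4250, 0.2690, -0.8490, -0.8220]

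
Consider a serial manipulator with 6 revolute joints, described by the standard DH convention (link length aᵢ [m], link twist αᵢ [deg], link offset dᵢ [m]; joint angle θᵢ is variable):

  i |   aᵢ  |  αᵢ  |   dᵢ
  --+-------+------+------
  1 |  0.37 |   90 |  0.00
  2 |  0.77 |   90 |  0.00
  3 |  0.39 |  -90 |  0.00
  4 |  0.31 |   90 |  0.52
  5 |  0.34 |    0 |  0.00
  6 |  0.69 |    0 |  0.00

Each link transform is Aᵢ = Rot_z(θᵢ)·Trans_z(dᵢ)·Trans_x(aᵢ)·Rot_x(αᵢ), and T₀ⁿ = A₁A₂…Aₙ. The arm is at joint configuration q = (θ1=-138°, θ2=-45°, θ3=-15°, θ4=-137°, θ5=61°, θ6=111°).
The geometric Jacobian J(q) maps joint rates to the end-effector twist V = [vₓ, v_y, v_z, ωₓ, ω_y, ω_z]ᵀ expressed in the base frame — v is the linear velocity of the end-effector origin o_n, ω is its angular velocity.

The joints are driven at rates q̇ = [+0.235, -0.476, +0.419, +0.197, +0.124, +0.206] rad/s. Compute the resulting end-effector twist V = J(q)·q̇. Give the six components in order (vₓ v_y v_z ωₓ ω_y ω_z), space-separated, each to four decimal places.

o_n = [-1.6503, -0.4876, -0.9816]
J₁: ẑ×o_n = [0.4876, -1.6503, 0.0000], ω = ẑ
J2: z=[-0.6691, 0.7431, 0.0000] o=[-0.2750, -0.2476, 0.0000] → [-0.7295, -0.6568, 1.1827, -0.6691, 0.7431, 0.0000]
J3: z=[0.5255, 0.4731, -0.7071] o=[-0.6796, -0.6119, -0.5445] → [-0.1189, 0.9161, 0.5246, 0.5255, 0.4731, -0.7071]
J4: z=[-0.7823, 0.5954, -0.1830] o=[-0.8100, -0.8652, -0.8108] → [-0.0326, 0.0202, 0.2049, -0.7823, 0.5954, -0.1830]
J5: z=[-0.1563, 0.0968, 0.9830] o=[-1.0299, -0.3083, -0.9007] → [0.1684, -0.6224, 0.0881, -0.1563, 0.0968, 0.9830]
J6: z=[-0.1563, 0.0968, 0.9830] o=[-1.1632, 0.0002, -0.9522] → [0.4767, -0.4834, 0.1234, -0.1563, 0.0968, 0.9830]
V = J·q̇ = [0.5246, 0.1359, -0.2664, 0.3330, -0.0062, 0.2270]

0.5246 0.1359 -0.2664 0.3330 -0.0062 0.2270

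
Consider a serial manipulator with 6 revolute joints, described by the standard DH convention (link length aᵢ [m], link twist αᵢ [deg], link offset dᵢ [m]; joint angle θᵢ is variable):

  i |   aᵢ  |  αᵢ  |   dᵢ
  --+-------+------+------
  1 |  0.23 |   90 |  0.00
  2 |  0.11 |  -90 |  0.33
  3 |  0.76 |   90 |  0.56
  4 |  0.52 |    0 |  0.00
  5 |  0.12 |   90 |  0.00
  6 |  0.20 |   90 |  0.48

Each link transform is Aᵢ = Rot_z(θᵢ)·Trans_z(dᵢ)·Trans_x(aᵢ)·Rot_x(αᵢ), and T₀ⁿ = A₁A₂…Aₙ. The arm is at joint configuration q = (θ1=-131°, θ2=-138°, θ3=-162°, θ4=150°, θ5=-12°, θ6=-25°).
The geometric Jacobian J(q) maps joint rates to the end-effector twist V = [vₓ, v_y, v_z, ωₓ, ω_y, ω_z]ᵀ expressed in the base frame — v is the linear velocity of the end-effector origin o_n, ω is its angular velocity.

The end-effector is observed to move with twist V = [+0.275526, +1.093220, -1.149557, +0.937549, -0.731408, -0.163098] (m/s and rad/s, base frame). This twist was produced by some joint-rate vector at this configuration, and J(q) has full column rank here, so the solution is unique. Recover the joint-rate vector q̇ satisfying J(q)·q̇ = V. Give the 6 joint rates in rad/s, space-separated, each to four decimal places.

o_n = [-1.2829, -0.6586, -0.8564]
J₁: ẑ×o_n = [0.6586, -1.2829, 0.0000], ω = ẑ
J2: z=[-0.7547, 0.6561, 0.0000] o=[-0.1509, -0.1736, 0.0000] → [-0.5618, -0.6463, 1.1087, -0.7547, 0.6561, 0.0000]
J3: z=[-0.4390, -0.5050, -0.7431] o=[-0.3463, 0.1046, -0.0736] → [-0.1719, 0.3524, -0.1379, -0.4390, -0.5050, -0.7431]
J4: z=[0.5671, -0.7973, 0.2068] o=[-1.1218, -0.4295, -0.0061] → [0.7252, 0.4489, -0.2584, 0.5671, -0.7973, 0.2068]
J5: z=[0.5671, -0.7973, 0.2068] o=[-0.9221, -0.4119, -0.4859] → [0.3464, 0.1355, -0.4276, 0.5671, -0.7973, 0.2068]
J6: z=[-0.7926, -0.5966, -0.1264] o=[-0.8952, -0.4229, -0.6023] → [0.1217, -0.1523, -0.0445, -0.7926, -0.5966, -0.1264]
q̇ = J⁺·V = [-0.5670, -0.9330, -0.4910, -0.2420, 0.5530, 0.2000]

-0.5670 -0.9330 -0.4910 -0.2420 0.5530 0.2000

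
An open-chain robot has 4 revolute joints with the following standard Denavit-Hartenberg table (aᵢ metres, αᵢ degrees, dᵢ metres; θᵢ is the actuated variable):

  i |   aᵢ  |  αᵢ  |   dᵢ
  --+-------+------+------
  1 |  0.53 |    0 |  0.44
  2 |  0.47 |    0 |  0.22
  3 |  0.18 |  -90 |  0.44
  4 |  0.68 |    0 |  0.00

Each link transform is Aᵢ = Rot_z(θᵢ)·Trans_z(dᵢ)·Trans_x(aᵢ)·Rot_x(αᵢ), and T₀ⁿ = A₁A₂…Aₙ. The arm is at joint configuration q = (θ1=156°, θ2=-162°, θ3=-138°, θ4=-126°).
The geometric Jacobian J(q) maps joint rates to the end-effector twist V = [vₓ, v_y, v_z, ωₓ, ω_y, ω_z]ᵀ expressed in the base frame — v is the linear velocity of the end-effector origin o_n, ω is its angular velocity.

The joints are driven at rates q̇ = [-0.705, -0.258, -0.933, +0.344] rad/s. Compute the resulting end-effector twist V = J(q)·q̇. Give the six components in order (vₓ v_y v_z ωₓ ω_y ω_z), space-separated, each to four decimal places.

o_n = [0.1610, 0.2956, 1.6501]
J₁: ẑ×o_n = [-0.2956, 0.1610, 0.0000], ω = ẑ
J2: z=[0.0000, 0.0000, 1.0000] o=[-0.4842, 0.2156, 0.4400] → [-0.0800, 0.6452, 0.0000, 0.0000, 0.0000, 1.0000]
J3: z=[0.0000, 0.0000, 1.0000] o=[-0.0168, 0.1664, 0.6600] → [-0.1291, 0.1777, 0.0000, 0.0000, 0.0000, 1.0000]
J4: z=[0.5878, -0.8090, 0.0000] o=[-0.1624, 0.0606, 1.1000] → [-0.4451, -0.3234, 0.3997, 0.5878, -0.8090, 0.0000]
V = J·q̇ = [0.1964, -0.5570, 0.1375, 0.2022, -0.2783, -1.8960]

0.1964 -0.5570 0.1375 0.2022 -0.2783 -1.8960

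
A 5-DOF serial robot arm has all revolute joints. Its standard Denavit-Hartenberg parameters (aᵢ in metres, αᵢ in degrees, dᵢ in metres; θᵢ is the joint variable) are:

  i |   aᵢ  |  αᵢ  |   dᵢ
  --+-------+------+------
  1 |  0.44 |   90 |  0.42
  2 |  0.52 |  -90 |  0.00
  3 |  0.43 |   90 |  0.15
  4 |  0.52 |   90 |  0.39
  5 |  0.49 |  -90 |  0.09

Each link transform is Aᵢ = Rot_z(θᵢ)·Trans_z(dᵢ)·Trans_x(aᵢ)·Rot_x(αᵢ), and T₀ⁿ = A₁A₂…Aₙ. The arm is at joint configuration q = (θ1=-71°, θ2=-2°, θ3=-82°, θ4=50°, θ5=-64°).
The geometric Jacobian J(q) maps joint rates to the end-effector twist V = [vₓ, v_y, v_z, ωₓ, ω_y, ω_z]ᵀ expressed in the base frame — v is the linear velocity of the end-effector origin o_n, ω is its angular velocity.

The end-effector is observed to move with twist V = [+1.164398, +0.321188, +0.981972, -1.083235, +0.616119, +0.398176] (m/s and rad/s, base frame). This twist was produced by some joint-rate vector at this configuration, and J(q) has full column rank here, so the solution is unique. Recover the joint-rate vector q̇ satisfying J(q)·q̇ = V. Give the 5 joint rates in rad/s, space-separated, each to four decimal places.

0.7150 0.5190 -0.2040 0.9570 0.2260

o_n = [-0.5227, -1.4148, 1.0500]
J₁: ẑ×o_n = [1.4148, -0.5227, 0.0000], ω = ẑ
J2: z=[-0.9455, -0.3256, 0.0000] o=[0.1432, -0.4160, 0.4200] → [-0.2051, 0.5957, 0.7275, -0.9455, -0.3256, 0.0000]
J3: z=[0.0114, -0.0330, 0.9994] o=[0.3124, -0.9074, 0.4019] → [0.4857, -0.8420, -0.0333, 0.0114, -0.0330, 0.9994]
J4: z=[-0.4538, 0.8904, 0.0346] o=[-0.0690, -1.1075, 0.5497] → [0.4562, 0.2114, 0.5434, -0.4538, 0.8904, 0.0346]
J5: z=[-0.6899, -0.3265, -0.6461] o=[-0.5393, -0.9251, 0.9596] → [-0.3459, 0.0516, 0.3432, -0.6899, -0.3265, -0.6461]
q̇ = J⁺·V = [0.7150, 0.5190, -0.2040, 0.9570, 0.2260]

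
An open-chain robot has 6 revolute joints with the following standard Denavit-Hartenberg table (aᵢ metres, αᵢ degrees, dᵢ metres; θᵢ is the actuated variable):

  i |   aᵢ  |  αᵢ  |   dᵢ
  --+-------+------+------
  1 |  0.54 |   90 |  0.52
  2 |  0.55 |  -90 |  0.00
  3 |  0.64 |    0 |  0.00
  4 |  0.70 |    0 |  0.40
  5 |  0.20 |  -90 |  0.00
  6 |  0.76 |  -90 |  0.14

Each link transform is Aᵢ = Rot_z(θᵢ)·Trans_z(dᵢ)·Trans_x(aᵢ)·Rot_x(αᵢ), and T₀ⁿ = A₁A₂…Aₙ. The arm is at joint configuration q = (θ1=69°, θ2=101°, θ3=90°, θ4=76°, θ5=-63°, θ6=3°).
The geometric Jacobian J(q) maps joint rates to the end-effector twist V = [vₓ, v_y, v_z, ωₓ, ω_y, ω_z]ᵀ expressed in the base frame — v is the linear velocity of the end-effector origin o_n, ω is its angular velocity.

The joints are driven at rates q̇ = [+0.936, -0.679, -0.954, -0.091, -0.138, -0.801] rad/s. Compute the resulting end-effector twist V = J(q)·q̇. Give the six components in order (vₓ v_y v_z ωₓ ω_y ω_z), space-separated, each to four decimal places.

o_n = [-1.4988, 0.8734, -0.0212]
J₁: ẑ×o_n = [-0.8734, -1.4988, 0.0000], ω = ẑ
J2: z=[0.9336, -0.3584, 0.0000] o=[0.1935, 0.5041, 0.5200] → [0.1940, 0.5053, -0.2618, 0.9336, -0.3584, 0.0000]
J3: z=[-0.3518, -0.9164, -0.1908] o=[0.1559, 0.4062, 1.0599] → [1.0799, -0.0646, -1.6808, -0.3518, -0.9164, -0.1908]
J4: z=[-0.3518, -0.9164, -0.1908] o=[-0.4416, 0.6355, 1.0599] → [1.0362, -0.1786, -1.0525, -0.3518, -0.9164, -0.1908]
J5: z=[-0.3518, -0.9164, -0.1908] o=[-0.6939, 0.4506, 0.3168] → [0.3905, 0.0346, -0.8863, -0.3518, -0.9164, -0.1908]
J6: z=[0.2766, 0.0930, -0.9565] o=[-0.8728, 0.5285, 0.2727] → [0.3026, 0.6800, 0.1536, 0.2766, 0.0930, -0.9565]
V = J·q̇ = [-2.3699, -2.2176, 1.8763, -0.4393, 1.2530, 1.9279]

-2.3699 -2.2176 1.8763 -0.4393 1.2530 1.9279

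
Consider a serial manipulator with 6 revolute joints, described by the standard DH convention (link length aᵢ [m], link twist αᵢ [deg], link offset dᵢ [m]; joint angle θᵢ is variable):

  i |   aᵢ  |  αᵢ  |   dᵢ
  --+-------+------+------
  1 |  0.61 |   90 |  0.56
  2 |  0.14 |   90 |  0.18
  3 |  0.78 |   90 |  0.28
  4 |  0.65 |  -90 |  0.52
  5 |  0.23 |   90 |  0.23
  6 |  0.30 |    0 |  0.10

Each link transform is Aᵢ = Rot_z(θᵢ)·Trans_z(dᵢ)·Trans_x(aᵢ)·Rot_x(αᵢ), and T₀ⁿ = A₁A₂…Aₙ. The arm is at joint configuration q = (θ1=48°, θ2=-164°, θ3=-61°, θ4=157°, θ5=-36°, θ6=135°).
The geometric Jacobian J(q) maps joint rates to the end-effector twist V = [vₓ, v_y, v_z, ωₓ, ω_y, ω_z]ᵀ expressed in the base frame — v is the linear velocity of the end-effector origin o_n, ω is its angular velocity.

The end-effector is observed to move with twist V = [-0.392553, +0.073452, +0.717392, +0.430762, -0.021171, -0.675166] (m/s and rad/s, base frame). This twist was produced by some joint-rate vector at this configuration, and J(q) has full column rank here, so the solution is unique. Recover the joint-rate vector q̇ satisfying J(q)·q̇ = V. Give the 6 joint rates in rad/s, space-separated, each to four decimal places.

0.6960 0.3570 -0.5450 -0.6430 0.7510 0.6830

o_n = [0.5075, 0.8026, 0.7676]
J₁: ẑ×o_n = [-0.8026, 0.5075, 0.0000], ω = ẑ
J2: z=[0.7431, -0.6691, 0.0000] o=[0.4082, 0.4533, 0.5600] → [-0.1389, -0.1543, 0.3261, 0.7431, -0.6691, 0.0000]
J3: z=[-0.1844, -0.2048, 0.9613] o=[0.4519, 0.2329, 0.5214] → [-0.5981, 0.0989, -0.0937, -0.1844, -0.2048, 0.9613]
J4: z=[0.2023, 0.9492, 0.2411] o=[-0.3500, 0.3619, 0.6863] → [-0.0291, 0.1903, -0.7248, 0.2023, 0.9492, 0.2411]
J5: z=[0.5456, 0.0952, -0.8326] o=[0.2839, 0.6605, 1.1358] → [0.0833, 0.0147, 0.0563, 0.5456, 0.0952, -0.8326]
J6: z=[-0.3144, 0.9442, -0.0980] o=[0.5880, 0.7549, 1.0696] → [-0.2805, -0.0871, 0.0610, -0.3144, 0.9442, -0.0980]
q̇ = J⁺·V = [0.6960, 0.3570, -0.5450, -0.6430, 0.7510, 0.6830]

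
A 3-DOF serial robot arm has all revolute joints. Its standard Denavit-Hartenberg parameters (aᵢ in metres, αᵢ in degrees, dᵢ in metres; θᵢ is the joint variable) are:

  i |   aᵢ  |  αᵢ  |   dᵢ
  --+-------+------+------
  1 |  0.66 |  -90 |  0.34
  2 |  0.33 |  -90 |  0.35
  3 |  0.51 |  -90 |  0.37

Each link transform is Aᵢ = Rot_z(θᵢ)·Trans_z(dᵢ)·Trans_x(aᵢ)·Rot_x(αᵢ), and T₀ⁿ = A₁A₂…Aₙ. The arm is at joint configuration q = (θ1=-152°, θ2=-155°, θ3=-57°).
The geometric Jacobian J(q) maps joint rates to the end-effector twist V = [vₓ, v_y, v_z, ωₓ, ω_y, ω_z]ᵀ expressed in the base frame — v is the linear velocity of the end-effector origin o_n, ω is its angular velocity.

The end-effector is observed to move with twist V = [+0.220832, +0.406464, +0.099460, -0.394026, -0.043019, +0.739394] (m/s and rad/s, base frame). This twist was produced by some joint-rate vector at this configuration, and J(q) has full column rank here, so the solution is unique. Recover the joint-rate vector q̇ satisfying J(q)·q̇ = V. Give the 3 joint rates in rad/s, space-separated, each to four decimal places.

-0.0500 -0.1470 0.8710

o_n = [0.1307, -0.8114, 0.9322]
J₁: ẑ×o_n = [0.8114, 0.1307, -0.0000], ω = ẑ
J2: z=[0.4695, -0.8829, 0.0000] o=[-0.5827, -0.3099, 0.3400] → [-0.5229, -0.2780, 0.3945, 0.4695, -0.8829, 0.0000]
J3: z=[-0.3731, -0.1984, 0.9063] o=[-0.1544, -0.4785, 0.4795] → [0.2119, 0.4272, 0.1808, -0.3731, -0.1984, 0.9063]
q̇ = J⁺·V = [-0.0500, -0.1470, 0.8710]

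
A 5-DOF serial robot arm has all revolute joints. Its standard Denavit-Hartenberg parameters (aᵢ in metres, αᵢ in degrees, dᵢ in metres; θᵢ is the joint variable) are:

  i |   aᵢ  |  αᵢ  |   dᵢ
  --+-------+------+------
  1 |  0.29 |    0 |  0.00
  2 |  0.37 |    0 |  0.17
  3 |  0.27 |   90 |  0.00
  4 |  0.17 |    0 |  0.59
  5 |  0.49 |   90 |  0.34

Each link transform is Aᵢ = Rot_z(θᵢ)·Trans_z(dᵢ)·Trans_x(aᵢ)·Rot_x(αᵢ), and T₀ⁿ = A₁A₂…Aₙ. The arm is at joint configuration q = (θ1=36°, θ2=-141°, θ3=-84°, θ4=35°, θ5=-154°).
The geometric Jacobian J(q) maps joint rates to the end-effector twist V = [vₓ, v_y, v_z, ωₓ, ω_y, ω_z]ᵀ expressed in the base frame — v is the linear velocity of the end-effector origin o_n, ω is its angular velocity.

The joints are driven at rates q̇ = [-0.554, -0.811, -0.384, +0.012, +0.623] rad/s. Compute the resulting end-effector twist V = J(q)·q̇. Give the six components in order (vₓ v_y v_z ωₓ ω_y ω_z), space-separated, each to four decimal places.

0.9925 0.0853 -0.1492 0.0993 0.6272 -1.7490

o_n = [0.1148, 0.7585, -0.1611]
J₁: ẑ×o_n = [-0.7585, 0.1148, 0.0000], ω = ẑ
J2: z=[0.0000, 0.0000, 1.0000] o=[0.2346, 0.1705, 0.0000] → [-0.5880, -0.1199, 0.0000, 0.0000, 0.0000, 1.0000]
J3: z=[0.0000, 0.0000, 1.0000] o=[0.1389, -0.1869, 0.1700] → [-0.9454, -0.0241, 0.0000, 0.0000, 0.0000, 1.0000]
J4: z=[0.1564, 0.9877, 0.0000] o=[-0.1278, -0.1447, 0.1700] → [-0.3270, 0.0518, -0.0983, 0.1564, 0.9877, 0.0000]
J5: z=[0.1564, 0.9877, 0.0000] o=[-0.1731, 0.4598, 0.2675] → [-0.4233, 0.0670, -0.2376, 0.1564, 0.9877, 0.0000]
V = J·q̇ = [0.9925, 0.0853, -0.1492, 0.0993, 0.6272, -1.7490]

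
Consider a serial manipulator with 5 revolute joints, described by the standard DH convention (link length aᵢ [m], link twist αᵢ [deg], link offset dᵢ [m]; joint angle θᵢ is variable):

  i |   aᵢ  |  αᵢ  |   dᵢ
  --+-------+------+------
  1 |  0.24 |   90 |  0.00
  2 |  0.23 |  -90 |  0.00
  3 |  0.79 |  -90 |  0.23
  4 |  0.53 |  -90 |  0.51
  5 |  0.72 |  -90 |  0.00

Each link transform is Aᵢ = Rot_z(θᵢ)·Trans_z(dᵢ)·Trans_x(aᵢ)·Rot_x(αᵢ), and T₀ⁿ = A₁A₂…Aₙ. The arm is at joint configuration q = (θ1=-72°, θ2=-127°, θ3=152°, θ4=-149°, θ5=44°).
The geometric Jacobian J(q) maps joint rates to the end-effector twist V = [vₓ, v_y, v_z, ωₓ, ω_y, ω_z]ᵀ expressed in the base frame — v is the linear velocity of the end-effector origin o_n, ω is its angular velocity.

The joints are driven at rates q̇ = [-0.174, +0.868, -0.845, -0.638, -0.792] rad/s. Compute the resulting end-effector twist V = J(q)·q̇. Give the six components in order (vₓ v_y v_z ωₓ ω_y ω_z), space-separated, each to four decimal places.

-0.8008 -0.3677 0.2997 -0.9707 1.3817 0.2162

o_n = [0.1478, -0.6476, -0.7196]
J₁: ẑ×o_n = [0.6476, 0.1478, -0.0000], ω = ẑ
J2: z=[-0.9511, -0.3090, 0.0000] o=[0.0742, -0.2283, 0.0000] → [0.2224, -0.6843, 0.4216, -0.9511, -0.3090, 0.0000]
J3: z=[0.2468, -0.7595, -0.6018] o=[0.0314, -0.0966, -0.1837] → [0.0754, 0.0622, -0.0475, 0.2468, -0.7595, -0.6018]
J4: z=[-0.7524, -0.5416, 0.3749] o=[0.5706, -0.5559, 0.2350] → [0.5513, -0.8767, -0.1600, -0.7524, -0.5416, 0.3749]
J5: z=[0.5261, -0.8366, -0.1527] o=[-0.0232, -0.8758, -0.0584] → [0.5879, 0.3217, 0.2631, 0.5261, -0.8366, -0.1527]
V = J·q̇ = [-0.8008, -0.3677, 0.2997, -0.9707, 1.3817, 0.2162]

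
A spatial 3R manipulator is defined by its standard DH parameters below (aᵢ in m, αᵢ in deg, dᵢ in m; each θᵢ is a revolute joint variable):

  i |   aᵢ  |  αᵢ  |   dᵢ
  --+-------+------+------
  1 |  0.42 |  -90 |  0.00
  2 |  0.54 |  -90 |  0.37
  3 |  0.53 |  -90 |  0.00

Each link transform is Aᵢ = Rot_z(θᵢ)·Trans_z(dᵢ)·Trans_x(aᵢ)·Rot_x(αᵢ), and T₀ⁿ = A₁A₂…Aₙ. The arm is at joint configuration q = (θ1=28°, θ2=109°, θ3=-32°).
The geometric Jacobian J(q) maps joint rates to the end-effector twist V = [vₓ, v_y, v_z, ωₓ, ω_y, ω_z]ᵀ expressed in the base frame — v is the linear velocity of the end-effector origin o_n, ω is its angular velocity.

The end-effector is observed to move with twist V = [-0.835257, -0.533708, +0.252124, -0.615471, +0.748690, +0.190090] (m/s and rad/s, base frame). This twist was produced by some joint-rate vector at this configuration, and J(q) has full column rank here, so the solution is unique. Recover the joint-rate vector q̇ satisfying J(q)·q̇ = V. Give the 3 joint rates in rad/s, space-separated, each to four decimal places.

0.1240 0.9500 0.2030

o_n = [-0.2192, 0.6206, -0.9356]
J₁: ẑ×o_n = [-0.6206, -0.2192, 0.0000], ω = ẑ
J2: z=[-0.4695, 0.8829, 0.0000] o=[0.3708, 0.1972, 0.0000] → [-0.8260, -0.4392, 0.3221, -0.4695, 0.8829, 0.0000]
J3: z=[-0.8348, -0.4439, 0.3256] o=[0.0419, 0.4413, -0.5106] → [0.1303, -0.4398, -0.2656, -0.8348, -0.4439, 0.3256]
q̇ = J⁺·V = [0.1240, 0.9500, 0.2030]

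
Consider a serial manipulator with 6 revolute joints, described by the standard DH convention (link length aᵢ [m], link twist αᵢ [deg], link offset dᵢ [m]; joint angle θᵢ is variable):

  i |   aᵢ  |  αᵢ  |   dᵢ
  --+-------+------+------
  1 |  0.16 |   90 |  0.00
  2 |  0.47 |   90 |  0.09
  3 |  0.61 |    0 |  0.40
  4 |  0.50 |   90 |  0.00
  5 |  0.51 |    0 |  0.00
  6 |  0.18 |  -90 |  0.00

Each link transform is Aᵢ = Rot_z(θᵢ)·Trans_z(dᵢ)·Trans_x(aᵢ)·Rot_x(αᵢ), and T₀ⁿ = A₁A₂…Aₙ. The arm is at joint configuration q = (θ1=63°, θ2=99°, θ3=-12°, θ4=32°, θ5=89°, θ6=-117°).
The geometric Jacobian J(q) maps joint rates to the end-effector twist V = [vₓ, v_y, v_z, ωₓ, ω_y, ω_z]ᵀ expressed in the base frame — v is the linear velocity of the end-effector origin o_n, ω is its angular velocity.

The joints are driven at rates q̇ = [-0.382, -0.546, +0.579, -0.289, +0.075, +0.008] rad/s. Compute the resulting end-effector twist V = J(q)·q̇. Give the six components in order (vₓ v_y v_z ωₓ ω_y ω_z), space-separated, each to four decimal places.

1.1236 0.4692 -0.3201 -0.4280 0.5345 -0.3086

o_n = [0.4931, 0.5458, 1.8025]
J₁: ẑ×o_n = [-0.5458, 0.4931, 0.0000], ω = ẑ
J2: z=[0.8910, -0.4540, 0.0000] o=[0.0726, 0.1426, 0.0000] → [-0.8183, -1.6060, 0.5502, 0.8910, -0.4540, 0.0000]
J3: z=[0.4484, 0.8800, 0.1564] o=[0.1194, 0.0362, 0.4642] → [1.0980, -0.5416, -0.1003, 0.4484, 0.8800, 0.1564]
J4: z=[0.4484, 0.8800, 0.1564] o=[0.1434, 0.3626, 1.1161] → [0.5754, -0.2531, -0.2256, 0.4484, 0.8800, 0.1564]
J5: z=[-0.8616, 0.3789, 0.3378] o=[0.2624, 0.2195, 1.5802] → [-0.0260, 0.2695, -0.3686, -0.8616, 0.3789, 0.3378]
J6: z=[-0.8616, 0.3789, 0.3378] o=[0.4932, 0.6657, 1.6682] → [0.0914, 0.1157, 0.1033, -0.8616, 0.3789, 0.3378]
V = J·q̇ = [1.1236, 0.4692, -0.3201, -0.4280, 0.5345, -0.3086]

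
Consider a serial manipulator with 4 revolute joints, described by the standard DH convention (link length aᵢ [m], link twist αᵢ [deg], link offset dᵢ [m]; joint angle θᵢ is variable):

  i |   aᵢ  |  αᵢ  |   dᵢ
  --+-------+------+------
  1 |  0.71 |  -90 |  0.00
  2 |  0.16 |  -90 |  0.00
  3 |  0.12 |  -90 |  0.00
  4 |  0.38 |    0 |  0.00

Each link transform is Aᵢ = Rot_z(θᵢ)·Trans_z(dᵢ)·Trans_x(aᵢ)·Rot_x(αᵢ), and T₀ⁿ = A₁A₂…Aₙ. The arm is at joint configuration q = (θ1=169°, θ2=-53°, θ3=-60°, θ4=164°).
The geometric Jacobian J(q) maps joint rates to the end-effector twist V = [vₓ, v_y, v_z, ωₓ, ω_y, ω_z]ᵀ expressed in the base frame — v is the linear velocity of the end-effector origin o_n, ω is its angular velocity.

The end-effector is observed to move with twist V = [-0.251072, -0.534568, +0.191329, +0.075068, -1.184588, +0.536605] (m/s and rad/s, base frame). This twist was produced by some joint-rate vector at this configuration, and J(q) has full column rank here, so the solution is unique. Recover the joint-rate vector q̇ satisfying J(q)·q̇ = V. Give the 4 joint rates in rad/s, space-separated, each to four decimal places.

0.8280 0.9100 -0.0640 -0.4770

o_n = [-0.5964, 0.3323, 0.0929]
J₁: ẑ×o_n = [-0.3323, -0.5964, 0.0000], ω = ẑ
J2: z=[-0.1908, -0.9816, 0.0000] o=[-0.6970, 0.1355, 0.0000] → [-0.0912, 0.0177, 0.0612, -0.1908, -0.9816, 0.0000]
J3: z=[-0.7840, 0.1524, -0.6018] o=[-0.7915, 0.1538, 0.1278] → [0.1021, -0.1448, -0.1696, -0.7840, 0.1524, -0.6018]
J4: z=[-0.4162, 0.5903, 0.6916] o=[-0.8468, 0.0587, 0.1757] → [-0.2381, 0.1387, -0.2617, -0.4162, 0.5903, 0.6916]
q̇ = J⁺·V = [0.8280, 0.9100, -0.0640, -0.4770]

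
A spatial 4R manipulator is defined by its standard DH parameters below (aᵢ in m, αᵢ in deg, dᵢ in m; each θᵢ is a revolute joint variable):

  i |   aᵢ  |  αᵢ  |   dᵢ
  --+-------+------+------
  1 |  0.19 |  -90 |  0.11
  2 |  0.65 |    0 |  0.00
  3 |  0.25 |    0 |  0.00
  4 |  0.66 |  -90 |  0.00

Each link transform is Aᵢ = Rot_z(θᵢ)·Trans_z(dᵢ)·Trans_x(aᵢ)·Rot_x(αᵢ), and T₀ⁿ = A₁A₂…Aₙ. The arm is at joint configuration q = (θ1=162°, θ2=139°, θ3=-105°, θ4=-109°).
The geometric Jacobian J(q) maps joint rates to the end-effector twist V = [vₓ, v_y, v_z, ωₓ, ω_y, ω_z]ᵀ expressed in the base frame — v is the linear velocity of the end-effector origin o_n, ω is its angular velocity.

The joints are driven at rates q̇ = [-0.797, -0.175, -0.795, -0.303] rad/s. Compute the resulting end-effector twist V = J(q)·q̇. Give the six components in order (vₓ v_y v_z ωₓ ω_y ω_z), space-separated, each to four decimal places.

0.5910 -0.1271 0.3326 0.3934 1.2107 -0.7970

o_n = [-0.0737, 0.0240, 0.1813]
J₁: ẑ×o_n = [-0.0240, -0.0737, 0.0000], ω = ẑ
J2: z=[-0.3090, -0.9511, 0.0000] o=[-0.1807, 0.0587, 0.1100] → [-0.0678, 0.0220, 0.1125, -0.3090, -0.9511, 0.0000]
J3: z=[-0.3090, -0.9511, 0.0000] o=[0.2859, -0.0929, -0.3164] → [-0.4734, 0.1538, -0.3781, -0.3090, -0.9511, 0.0000]
J4: z=[-0.3090, -0.9511, 0.0000] o=[0.0887, -0.0288, -0.4562] → [-0.6063, 0.1970, -0.1708, -0.3090, -0.9511, 0.0000]
V = J·q̇ = [0.5910, -0.1271, 0.3326, 0.3934, 1.2107, -0.7970]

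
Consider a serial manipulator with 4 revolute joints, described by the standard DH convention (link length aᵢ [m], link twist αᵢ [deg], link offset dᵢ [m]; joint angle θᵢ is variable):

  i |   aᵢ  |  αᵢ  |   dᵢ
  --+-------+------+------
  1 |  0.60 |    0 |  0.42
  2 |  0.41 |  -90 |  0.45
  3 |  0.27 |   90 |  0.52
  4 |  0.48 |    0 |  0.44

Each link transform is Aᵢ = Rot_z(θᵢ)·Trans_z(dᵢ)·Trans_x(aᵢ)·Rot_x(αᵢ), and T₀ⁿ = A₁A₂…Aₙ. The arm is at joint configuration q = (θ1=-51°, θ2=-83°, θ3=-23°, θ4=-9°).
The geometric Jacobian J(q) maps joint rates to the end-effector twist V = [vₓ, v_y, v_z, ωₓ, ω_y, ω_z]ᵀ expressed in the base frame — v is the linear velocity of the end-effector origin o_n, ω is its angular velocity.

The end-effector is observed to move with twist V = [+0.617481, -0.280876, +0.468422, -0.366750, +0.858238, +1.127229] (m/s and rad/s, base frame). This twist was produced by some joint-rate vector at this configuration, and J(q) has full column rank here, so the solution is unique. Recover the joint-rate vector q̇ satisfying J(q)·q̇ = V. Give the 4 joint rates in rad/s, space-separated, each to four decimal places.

-0.7200 0.9930 -0.8600 0.9280

o_n = [0.0565, -1.4393, 1.5658]
J₁: ẑ×o_n = [1.4393, 0.0565, -0.0000], ω = ẑ
J2: z=[0.0000, 0.0000, 1.0000] o=[0.3776, -0.4663, 0.4200] → [0.9730, -0.3211, 0.0000, 0.0000, 0.0000, 1.0000]
J3: z=[0.7193, -0.6947, 0.0000] o=[0.0928, -0.7612, 0.8700] → [-0.4833, -0.5005, -0.5130, 0.7193, -0.6947, 0.0000]
J4: z=[0.2714, 0.2811, 0.9205] o=[0.2942, -1.3012, 0.9755] → [0.2930, -0.3791, 0.0293, 0.2714, 0.2811, 0.9205]
q̇ = J⁺·V = [-0.7200, 0.9930, -0.8600, 0.9280]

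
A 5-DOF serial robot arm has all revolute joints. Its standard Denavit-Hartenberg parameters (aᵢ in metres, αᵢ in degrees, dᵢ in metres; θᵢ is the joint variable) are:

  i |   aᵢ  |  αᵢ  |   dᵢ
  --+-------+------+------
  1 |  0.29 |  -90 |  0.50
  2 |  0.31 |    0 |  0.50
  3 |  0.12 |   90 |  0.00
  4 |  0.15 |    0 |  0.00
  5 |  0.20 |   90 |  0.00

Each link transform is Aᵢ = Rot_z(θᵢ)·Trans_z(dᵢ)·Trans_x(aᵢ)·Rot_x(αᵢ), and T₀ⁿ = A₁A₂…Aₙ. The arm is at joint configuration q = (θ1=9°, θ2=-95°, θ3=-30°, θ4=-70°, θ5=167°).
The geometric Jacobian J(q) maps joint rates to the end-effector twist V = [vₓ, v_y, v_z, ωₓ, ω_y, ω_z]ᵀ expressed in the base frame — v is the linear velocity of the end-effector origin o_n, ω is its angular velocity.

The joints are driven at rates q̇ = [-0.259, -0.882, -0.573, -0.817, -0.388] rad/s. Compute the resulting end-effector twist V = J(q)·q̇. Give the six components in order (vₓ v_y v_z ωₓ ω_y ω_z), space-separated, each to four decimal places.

-0.3604 -0.1166 -0.0448 1.2025 -1.2827 0.4322

o_n = [0.0893, 0.5786, 0.9292]
J₁: ẑ×o_n = [-0.5786, 0.0893, 0.0000], ω = ẑ
J2: z=[-0.1564, 0.9877, 0.0000] o=[0.2864, 0.0454, 0.5000] → [0.4239, 0.0671, 0.1113, -0.1564, 0.9877, 0.0000]
J3: z=[-0.1564, 0.9877, 0.0000] o=[0.1815, 0.5350, 0.8088] → [0.1189, 0.0188, 0.0843, -0.1564, 0.9877, 0.0000]
J4: z=[-0.8091, -0.1281, -0.5736] o=[0.1135, 0.5242, 0.9071] → [0.0284, 0.0318, -0.0471, -0.8091, -0.1281, -0.5736]
J5: z=[-0.8091, -0.1281, -0.5736] o=[0.1065, 0.3804, 0.9491] → [0.1163, -0.0063, -0.1626, -0.8091, -0.1281, -0.5736]
V = J·q̇ = [-0.3604, -0.1166, -0.0448, 1.2025, -1.2827, 0.4322]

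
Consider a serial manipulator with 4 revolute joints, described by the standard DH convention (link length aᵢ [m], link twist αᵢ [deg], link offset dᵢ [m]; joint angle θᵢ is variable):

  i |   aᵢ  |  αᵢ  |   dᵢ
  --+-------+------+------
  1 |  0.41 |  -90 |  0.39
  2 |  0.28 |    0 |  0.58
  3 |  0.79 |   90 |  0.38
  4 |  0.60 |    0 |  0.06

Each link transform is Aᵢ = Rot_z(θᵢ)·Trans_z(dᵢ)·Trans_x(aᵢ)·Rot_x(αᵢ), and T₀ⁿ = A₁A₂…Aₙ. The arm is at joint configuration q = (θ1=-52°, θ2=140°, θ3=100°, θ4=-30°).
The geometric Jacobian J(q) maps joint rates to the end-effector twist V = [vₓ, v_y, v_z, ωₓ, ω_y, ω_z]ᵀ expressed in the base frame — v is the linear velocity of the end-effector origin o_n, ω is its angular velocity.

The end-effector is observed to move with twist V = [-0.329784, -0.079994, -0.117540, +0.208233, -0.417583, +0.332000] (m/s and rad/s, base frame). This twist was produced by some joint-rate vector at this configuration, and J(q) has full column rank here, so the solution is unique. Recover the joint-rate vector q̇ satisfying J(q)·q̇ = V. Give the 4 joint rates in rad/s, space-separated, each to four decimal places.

0.0680 0.3980 -0.4910 -0.5280

o_n = [0.2053, 0.8092, 1.3142]
J₁: ẑ×o_n = [-0.8092, 0.2053, 0.0000], ω = ẑ
J2: z=[0.7880, 0.6157, 0.0000] o=[0.2524, -0.3231, 0.3900] → [0.5690, -0.7283, 0.9213, 0.7880, 0.6157, 0.0000]
J3: z=[0.7880, 0.6157, 0.0000] o=[0.5774, 0.2030, 0.2100] → [0.6798, -0.8701, 0.7068, 0.7880, 0.6157, 0.0000]
J4: z=[-0.5332, 0.6824, -0.5000] o=[0.6337, 0.7482, 0.8942] → [0.3171, 0.4381, 0.2598, -0.5332, 0.6824, -0.5000]
q̇ = J⁺·V = [0.0680, 0.3980, -0.4910, -0.5280]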